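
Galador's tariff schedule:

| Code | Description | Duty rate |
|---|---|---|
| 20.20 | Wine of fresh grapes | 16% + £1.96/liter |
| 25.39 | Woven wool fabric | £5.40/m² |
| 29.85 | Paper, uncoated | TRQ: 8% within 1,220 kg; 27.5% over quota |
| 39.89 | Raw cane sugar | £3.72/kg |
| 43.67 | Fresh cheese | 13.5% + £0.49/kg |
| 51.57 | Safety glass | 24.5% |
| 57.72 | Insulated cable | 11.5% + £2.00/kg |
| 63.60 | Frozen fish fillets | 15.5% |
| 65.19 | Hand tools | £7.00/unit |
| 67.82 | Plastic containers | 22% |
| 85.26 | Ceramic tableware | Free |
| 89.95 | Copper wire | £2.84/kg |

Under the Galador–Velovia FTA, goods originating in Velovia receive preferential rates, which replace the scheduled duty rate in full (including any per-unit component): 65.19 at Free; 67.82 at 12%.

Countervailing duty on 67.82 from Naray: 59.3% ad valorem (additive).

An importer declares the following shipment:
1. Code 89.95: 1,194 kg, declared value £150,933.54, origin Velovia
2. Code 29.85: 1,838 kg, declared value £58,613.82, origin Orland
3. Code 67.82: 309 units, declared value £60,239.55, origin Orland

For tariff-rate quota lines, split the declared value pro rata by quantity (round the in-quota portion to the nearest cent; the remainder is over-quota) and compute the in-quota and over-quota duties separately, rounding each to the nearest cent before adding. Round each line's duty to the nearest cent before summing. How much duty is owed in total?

Line 1 (89.95, Velovia, 1,194 kg, £150,933.54):
Base rate for 89.95 is £2.84/kg.
Origin Velovia is the FTA partner but 89.95 is not on the preference list; base rate stands.
Duty = 1,194 × £2.84 = £3,390.96.
Line 2 (29.85, Orland, 1,838 kg, £58,613.82):
Code 29.85 is under a tariff-rate quota (threshold 1,220 kg). In-quota: 1,220 kg at 8%; over-quota: 618 kg at 27.5%.
Pro-rata value split: in-quota = £58,613.82 × 1,220/1,838 = £38,905.80; over-quota = £58,613.82 − £38,905.80 = £19,708.02.
In-quota duty = £38,905.80 × 8% = £3,112.46. Over-quota duty = £19,708.02 × 27.5% = £5,419.71.
Line duty = £3,112.46 + £5,419.71 = £8,532.17.
Line 3 (67.82, Orland, 309 units, £60,239.55):
Base rate for 67.82 is 22%.
67.82 has an FTA preferential rate, but origin Orland is not Velovia; base rate stands.
The additional-duty order on 67.82 targets Naray, not Orland; it does not apply.
Duty = £60,239.55 × 22% = £13,252.70.
Total = £3,390.96 + £8,532.17 + £13,252.70 = £25,175.83.

£25,175.83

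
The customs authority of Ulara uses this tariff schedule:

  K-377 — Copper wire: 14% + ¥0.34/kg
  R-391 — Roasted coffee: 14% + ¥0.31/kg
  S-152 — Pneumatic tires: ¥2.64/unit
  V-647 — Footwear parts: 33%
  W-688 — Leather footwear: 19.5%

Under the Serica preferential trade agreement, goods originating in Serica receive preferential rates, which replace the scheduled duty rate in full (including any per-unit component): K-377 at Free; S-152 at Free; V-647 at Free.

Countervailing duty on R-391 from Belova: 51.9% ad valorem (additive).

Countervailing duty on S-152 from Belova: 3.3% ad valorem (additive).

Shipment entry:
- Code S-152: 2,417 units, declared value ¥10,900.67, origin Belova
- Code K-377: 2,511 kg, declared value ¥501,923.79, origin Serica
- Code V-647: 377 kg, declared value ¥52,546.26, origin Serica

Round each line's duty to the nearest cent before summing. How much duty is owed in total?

Line 1 (S-152, Belova, 2,417 units, ¥10,900.67):
Base rate for S-152 is ¥2.64/unit.
S-152 has an FTA preferential rate, but origin Belova is not Serica; base rate stands.
Additional duty on S-152 from Belova: +3.3% ad valorem. Applied ad valorem rate = 3.3%.
Duty = ¥10,900.67 × 3.3% + 2,417 × ¥2.64 = ¥6,740.60.
Line 2 (K-377, Serica, 2,511 kg, ¥501,923.79):
Base rate for K-377 is 14% + ¥0.34/kg.
Origin Serica qualifies under the Ulara–Serica agreement and K-377 is covered: preferential rate Free applies instead.
Duty = ¥501,923.79 × 0% = ¥0.00.
Line 3 (V-647, Serica, 377 kg, ¥52,546.26):
Base rate for V-647 is 33%.
Origin Serica qualifies under the Ulara–Serica agreement and V-647 is covered: preferential rate Free applies instead.
Duty = ¥52,546.26 × 0% = ¥0.00.
Total = ¥6,740.60 + ¥0.00 + ¥0.00 = ¥6,740.60.

¥6,740.60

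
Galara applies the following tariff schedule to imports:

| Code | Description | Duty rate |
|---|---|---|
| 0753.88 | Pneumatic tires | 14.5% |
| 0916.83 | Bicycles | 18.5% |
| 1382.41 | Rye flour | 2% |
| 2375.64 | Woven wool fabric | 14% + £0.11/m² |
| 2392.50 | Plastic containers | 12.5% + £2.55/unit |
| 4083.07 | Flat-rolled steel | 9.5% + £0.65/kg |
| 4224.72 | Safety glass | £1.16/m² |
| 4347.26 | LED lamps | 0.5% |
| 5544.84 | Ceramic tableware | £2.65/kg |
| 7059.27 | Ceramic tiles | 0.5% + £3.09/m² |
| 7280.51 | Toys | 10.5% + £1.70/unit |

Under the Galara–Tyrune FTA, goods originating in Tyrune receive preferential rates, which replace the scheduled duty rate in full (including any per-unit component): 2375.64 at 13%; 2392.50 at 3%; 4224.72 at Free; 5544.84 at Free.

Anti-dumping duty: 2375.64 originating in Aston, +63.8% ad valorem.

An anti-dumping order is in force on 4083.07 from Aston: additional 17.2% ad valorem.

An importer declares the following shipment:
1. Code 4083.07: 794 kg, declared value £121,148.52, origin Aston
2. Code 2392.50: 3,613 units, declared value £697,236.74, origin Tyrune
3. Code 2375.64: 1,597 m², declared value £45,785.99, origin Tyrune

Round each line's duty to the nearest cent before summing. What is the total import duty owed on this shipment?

£59,732.03

Line 1 (4083.07, Aston, 794 kg, £121,148.52):
Base rate for 4083.07 is 9.5% + £0.65/kg.
Additional duty on 4083.07 from Aston: +17.2%. Applied ad valorem rate: 9.5% + 17.2% = 26.7%.
Duty = £121,148.52 × 26.7% + 794 × £0.65 = £32,862.75.
Line 2 (2392.50, Tyrune, 3,613 units, £697,236.74):
Base rate for 2392.50 is 12.5% + £2.55/unit.
Origin Tyrune qualifies under the Galara–Tyrune agreement and 2392.50 is covered: preferential rate 3% applies instead.
Duty = £697,236.74 × 3% = £20,917.10.
Line 3 (2375.64, Tyrune, 1,597 m², £45,785.99):
Base rate for 2375.64 is 14% + £0.11/m².
Origin Tyrune qualifies under the Galara–Tyrune agreement and 2375.64 is covered: preferential rate 13% applies instead.
The additional-duty order on 2375.64 targets Aston, not Tyrune; it does not apply.
Duty = £45,785.99 × 13% = £5,952.18.
Total = £32,862.75 + £20,917.10 + £5,952.18 = £59,732.03.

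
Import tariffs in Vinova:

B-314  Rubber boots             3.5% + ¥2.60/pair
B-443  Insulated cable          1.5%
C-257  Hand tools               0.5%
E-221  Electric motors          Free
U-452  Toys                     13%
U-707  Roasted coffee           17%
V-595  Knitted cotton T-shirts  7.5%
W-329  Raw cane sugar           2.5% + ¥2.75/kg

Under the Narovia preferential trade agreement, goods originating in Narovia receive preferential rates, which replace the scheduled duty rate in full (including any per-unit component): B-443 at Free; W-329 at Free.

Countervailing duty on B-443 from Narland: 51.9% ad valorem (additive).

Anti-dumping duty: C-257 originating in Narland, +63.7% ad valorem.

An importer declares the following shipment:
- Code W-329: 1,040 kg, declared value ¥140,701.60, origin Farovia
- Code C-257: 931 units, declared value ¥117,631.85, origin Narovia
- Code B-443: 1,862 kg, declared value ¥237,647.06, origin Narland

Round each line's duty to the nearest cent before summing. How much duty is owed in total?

Line 1 (W-329, Farovia, 1,040 kg, ¥140,701.60):
Base rate for W-329 is 2.5% + ¥2.75/kg.
W-329 has an FTA preferential rate, but origin Farovia is not Narovia; base rate stands.
Duty = ¥140,701.60 × 2.5% + 1,040 × ¥2.75 = ¥6,377.54.
Line 2 (C-257, Narovia, 931 units, ¥117,631.85):
Base rate for C-257 is 0.5%.
Origin Narovia is the FTA partner but C-257 is not on the preference list; base rate stands.
The additional-duty order on C-257 targets Narland, not Narovia; it does not apply.
Duty = ¥117,631.85 × 0.5% = ¥588.16.
Line 3 (B-443, Narland, 1,862 kg, ¥237,647.06):
Base rate for B-443 is 1.5%.
B-443 has an FTA preferential rate, but origin Narland is not Narovia; base rate stands.
Additional duty on B-443 from Narland: +51.9%. Applied ad valorem rate: 1.5% + 51.9% = 53.4%.
Duty = ¥237,647.06 × 53.4% = ¥126,903.53.
Total = ¥6,377.54 + ¥588.16 + ¥126,903.53 = ¥133,869.23.

¥133,869.23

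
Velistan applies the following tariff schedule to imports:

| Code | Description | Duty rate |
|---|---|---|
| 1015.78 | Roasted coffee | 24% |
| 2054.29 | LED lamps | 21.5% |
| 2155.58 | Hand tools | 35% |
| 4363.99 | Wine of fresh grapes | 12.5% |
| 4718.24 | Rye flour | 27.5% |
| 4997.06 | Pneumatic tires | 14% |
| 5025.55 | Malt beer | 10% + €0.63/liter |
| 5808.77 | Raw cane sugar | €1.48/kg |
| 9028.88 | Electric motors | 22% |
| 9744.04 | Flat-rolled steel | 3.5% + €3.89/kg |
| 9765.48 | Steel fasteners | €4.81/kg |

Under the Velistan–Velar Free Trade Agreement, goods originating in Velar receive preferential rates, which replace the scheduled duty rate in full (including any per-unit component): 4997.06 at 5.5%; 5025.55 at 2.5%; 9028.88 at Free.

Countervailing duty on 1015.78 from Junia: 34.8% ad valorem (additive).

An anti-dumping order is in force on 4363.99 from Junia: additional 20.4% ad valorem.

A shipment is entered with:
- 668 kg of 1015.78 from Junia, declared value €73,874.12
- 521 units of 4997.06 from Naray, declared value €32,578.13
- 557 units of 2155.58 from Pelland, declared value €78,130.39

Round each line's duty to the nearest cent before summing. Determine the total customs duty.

Line 1 (1015.78, Junia, 668 kg, €73,874.12):
Base rate for 1015.78 is 24%.
Additional duty on 1015.78 from Junia: +34.8%. Applied ad valorem rate: 24% + 34.8% = 58.8%.
Duty = €73,874.12 × 58.8% = €43,437.98.
Line 2 (4997.06, Naray, 521 units, €32,578.13):
Base rate for 4997.06 is 14%.
4997.06 has an FTA preferential rate, but origin Naray is not Velar; base rate stands.
Duty = €32,578.13 × 14% = €4,560.94.
Line 3 (2155.58, Pelland, 557 units, €78,130.39):
Base rate for 2155.58 is 35%.
Duty = €78,130.39 × 35% = €27,345.64.
Total = €43,437.98 + €4,560.94 + €27,345.64 = €75,344.56.

€75,344.56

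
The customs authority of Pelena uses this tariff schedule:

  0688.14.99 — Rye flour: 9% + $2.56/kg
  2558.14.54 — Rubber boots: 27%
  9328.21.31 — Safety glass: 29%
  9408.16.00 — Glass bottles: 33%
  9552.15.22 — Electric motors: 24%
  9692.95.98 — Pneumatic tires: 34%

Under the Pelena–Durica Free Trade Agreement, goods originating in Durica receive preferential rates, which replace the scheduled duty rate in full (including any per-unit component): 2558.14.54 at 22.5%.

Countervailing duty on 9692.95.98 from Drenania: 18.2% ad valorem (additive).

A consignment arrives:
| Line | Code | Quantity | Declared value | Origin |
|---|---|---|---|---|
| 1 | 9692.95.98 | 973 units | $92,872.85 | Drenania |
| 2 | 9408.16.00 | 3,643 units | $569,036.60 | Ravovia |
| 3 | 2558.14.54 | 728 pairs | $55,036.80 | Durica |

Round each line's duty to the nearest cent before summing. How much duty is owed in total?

Line 1 (9692.95.98, Drenania, 973 units, $92,872.85):
Base rate for 9692.95.98 is 34%.
Additional duty on 9692.95.98 from Drenania: +18.2%. Applied ad valorem rate: 34% + 18.2% = 52.2%.
Duty = $92,872.85 × 52.2% = $48,479.63.
Line 2 (9408.16.00, Ravovia, 3,643 units, $569,036.60):
Base rate for 9408.16.00 is 33%.
Duty = $569,036.60 × 33% = $187,782.08.
Line 3 (2558.14.54, Durica, 728 pairs, $55,036.80):
Base rate for 2558.14.54 is 27%.
Origin Durica qualifies under the Pelena–Durica agreement and 2558.14.54 is covered: preferential rate 22.5% applies instead.
Duty = $55,036.80 × 22.5% = $12,383.28.
Total = $48,479.63 + $187,782.08 + $12,383.28 = $248,644.99.

$248,644.99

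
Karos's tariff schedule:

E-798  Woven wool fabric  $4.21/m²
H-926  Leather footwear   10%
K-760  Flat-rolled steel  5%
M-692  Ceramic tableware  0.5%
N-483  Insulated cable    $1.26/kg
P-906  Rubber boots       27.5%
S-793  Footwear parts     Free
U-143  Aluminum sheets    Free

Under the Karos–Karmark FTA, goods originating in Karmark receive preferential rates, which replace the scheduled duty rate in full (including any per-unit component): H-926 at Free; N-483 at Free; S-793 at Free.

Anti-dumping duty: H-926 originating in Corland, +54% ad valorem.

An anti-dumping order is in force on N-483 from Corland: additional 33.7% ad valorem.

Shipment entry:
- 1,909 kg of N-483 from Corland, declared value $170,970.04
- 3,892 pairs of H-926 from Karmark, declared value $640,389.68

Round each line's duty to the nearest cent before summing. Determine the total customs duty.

Line 1 (N-483, Corland, 1,909 kg, $170,970.04):
Base rate for N-483 is $1.26/kg.
N-483 has an FTA preferential rate, but origin Corland is not Karmark; base rate stands.
Additional duty on N-483 from Corland: +33.7% ad valorem. Applied ad valorem rate = 33.7%.
Duty = $170,970.04 × 33.7% + 1,909 × $1.26 = $60,022.24.
Line 2 (H-926, Karmark, 3,892 pairs, $640,389.68):
Base rate for H-926 is 10%.
Origin Karmark qualifies under the Karos–Karmark agreement and H-926 is covered: preferential rate Free applies instead.
The additional-duty order on H-926 targets Corland, not Karmark; it does not apply.
Duty = $640,389.68 × 0% = $0.00.
Total = $60,022.24 + $0.00 = $60,022.24.

$60,022.24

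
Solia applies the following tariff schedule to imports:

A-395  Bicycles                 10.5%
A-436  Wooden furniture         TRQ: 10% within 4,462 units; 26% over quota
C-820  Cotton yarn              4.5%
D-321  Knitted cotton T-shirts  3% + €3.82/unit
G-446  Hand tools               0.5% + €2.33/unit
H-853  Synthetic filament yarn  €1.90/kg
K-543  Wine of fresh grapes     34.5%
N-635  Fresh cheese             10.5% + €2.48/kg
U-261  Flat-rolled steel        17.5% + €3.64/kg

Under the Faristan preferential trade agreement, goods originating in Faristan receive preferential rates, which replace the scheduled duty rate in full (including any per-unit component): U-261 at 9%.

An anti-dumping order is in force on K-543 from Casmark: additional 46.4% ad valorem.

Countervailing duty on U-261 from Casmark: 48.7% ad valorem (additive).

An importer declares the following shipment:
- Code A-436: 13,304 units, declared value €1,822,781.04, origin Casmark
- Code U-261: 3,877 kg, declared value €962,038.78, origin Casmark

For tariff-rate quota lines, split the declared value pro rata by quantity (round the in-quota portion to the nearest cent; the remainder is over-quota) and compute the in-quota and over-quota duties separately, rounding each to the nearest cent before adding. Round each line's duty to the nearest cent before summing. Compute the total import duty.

€1,027,090.84

Line 1 (A-436, Casmark, 13,304 units, €1,822,781.04):
Code A-436 is under a tariff-rate quota (threshold 4,462 units). In-quota: 4,462 units at 10%; over-quota: 8,842 units at 26%.
Pro-rata value split: in-quota = €1,822,781.04 × 4,462/13,304 = €611,338.62; over-quota = €1,822,781.04 − €611,338.62 = €1,211,442.42.
In-quota duty = €611,338.62 × 10% = €61,133.86. Over-quota duty = €1,211,442.42 × 26% = €314,975.03.
Line duty = €61,133.86 + €314,975.03 = €376,108.89.
Line 2 (U-261, Casmark, 3,877 kg, €962,038.78):
Base rate for U-261 is 17.5% + €3.64/kg.
U-261 has an FTA preferential rate, but origin Casmark is not Faristan; base rate stands.
Additional duty on U-261 from Casmark: +48.7%. Applied ad valorem rate: 17.5% + 48.7% = 66.2%.
Duty = €962,038.78 × 66.2% + 3,877 × €3.64 = €650,981.95.
Total = €376,108.89 + €650,981.95 = €1,027,090.84.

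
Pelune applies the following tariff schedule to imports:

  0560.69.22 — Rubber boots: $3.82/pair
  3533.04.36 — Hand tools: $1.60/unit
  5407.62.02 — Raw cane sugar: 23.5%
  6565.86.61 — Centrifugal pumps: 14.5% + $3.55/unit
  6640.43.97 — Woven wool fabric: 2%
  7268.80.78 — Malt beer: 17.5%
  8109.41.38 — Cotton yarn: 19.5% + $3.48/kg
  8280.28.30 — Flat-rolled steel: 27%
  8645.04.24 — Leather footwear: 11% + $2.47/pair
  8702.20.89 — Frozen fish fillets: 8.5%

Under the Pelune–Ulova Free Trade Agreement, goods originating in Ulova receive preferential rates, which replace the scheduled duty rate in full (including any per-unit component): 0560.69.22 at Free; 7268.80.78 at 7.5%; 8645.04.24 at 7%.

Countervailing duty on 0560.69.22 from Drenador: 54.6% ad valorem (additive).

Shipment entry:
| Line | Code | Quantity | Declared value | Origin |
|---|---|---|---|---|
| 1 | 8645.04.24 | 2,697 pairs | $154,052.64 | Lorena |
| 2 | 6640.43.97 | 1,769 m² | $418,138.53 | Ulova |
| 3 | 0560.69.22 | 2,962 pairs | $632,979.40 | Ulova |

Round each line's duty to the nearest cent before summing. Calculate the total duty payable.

$31,970.15

Line 1 (8645.04.24, Lorena, 2,697 pairs, $154,052.64):
Base rate for 8645.04.24 is 11% + $2.47/pair.
8645.04.24 has an FTA preferential rate, but origin Lorena is not Ulova; base rate stands.
Duty = $154,052.64 × 11% + 2,697 × $2.47 = $23,607.38.
Line 2 (6640.43.97, Ulova, 1,769 m², $418,138.53):
Base rate for 6640.43.97 is 2%.
Origin Ulova is the FTA partner but 6640.43.97 is not on the preference list; base rate stands.
Duty = $418,138.53 × 2% = $8,362.77.
Line 3 (0560.69.22, Ulova, 2,962 pairs, $632,979.40):
Base rate for 0560.69.22 is $3.82/pair.
Origin Ulova qualifies under the Pelune–Ulova agreement and 0560.69.22 is covered: preferential rate Free applies instead.
The additional-duty order on 0560.69.22 targets Drenador, not Ulova; it does not apply.
Duty = $632,979.40 × 0% = $0.00.
Total = $23,607.38 + $8,362.77 + $0.00 = $31,970.15.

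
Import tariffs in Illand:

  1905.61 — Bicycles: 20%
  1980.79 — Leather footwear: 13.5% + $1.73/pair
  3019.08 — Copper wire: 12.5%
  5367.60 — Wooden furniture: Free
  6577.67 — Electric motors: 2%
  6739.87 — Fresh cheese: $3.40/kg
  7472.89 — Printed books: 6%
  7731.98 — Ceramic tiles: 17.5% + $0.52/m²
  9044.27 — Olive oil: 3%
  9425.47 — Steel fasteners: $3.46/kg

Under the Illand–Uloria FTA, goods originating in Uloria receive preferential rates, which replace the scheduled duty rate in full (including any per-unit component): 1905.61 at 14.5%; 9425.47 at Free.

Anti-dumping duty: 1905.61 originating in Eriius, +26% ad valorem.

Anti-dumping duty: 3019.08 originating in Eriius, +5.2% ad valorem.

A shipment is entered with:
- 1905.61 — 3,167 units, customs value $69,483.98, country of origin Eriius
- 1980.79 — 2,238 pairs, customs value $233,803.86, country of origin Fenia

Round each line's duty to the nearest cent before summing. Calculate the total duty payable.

$67,397.89

Line 1 (1905.61, Eriius, 3,167 units, $69,483.98):
Base rate for 1905.61 is 20%.
1905.61 has an FTA preferential rate, but origin Eriius is not Uloria; base rate stands.
Additional duty on 1905.61 from Eriius: +26%. Applied ad valorem rate: 20% + 26% = 46%.
Duty = $69,483.98 × 46% = $31,962.63.
Line 2 (1980.79, Fenia, 2,238 pairs, $233,803.86):
Base rate for 1980.79 is 13.5% + $1.73/pair.
Duty = $233,803.86 × 13.5% + 2,238 × $1.73 = $35,435.26.
Total = $31,962.63 + $35,435.26 = $67,397.89.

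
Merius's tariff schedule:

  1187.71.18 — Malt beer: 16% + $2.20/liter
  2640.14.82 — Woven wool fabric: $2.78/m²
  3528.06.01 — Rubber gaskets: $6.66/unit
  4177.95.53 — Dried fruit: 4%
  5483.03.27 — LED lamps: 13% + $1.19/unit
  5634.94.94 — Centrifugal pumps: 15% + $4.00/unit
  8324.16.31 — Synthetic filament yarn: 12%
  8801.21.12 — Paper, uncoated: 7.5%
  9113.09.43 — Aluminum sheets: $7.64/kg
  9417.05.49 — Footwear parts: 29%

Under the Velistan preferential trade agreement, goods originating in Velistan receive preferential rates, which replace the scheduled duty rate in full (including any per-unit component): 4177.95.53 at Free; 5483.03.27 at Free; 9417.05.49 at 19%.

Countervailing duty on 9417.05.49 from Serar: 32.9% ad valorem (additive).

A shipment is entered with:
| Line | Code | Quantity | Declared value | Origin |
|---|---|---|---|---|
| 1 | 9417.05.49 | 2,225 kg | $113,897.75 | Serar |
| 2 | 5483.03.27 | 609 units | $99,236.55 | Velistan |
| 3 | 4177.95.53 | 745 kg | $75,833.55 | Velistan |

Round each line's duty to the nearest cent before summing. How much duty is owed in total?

$70,502.71

Line 1 (9417.05.49, Serar, 2,225 kg, $113,897.75):
Base rate for 9417.05.49 is 29%.
9417.05.49 has an FTA preferential rate, but origin Serar is not Velistan; base rate stands.
Additional duty on 9417.05.49 from Serar: +32.9%. Applied ad valorem rate: 29% + 32.9% = 61.9%.
Duty = $113,897.75 × 61.9% = $70,502.71.
Line 2 (5483.03.27, Velistan, 609 units, $99,236.55):
Base rate for 5483.03.27 is 13% + $1.19/unit.
Origin Velistan qualifies under the Merius–Velistan agreement and 5483.03.27 is covered: preferential rate Free applies instead.
Duty = $99,236.55 × 0% = $0.00.
Line 3 (4177.95.53, Velistan, 745 kg, $75,833.55):
Base rate for 4177.95.53 is 4%.
Origin Velistan qualifies under the Merius–Velistan agreement and 4177.95.53 is covered: preferential rate Free applies instead.
Duty = $75,833.55 × 0% = $0.00.
Total = $70,502.71 + $0.00 + $0.00 = $70,502.71.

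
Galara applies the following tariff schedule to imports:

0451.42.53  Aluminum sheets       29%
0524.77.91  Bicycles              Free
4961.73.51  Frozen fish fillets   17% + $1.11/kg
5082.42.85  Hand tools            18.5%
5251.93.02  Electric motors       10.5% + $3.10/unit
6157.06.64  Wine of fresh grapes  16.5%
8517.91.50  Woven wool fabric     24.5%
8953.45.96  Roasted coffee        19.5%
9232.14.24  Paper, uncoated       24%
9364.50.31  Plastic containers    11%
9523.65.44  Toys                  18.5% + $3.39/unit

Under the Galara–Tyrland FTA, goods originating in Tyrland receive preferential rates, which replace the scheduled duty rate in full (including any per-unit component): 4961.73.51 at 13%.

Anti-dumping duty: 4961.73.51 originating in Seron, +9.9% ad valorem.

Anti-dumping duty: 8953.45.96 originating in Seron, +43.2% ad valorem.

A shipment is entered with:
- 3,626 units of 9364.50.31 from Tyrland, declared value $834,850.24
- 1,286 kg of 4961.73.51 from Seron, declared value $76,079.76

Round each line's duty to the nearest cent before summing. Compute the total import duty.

$113,726.45

Line 1 (9364.50.31, Tyrland, 3,626 units, $834,850.24):
Base rate for 9364.50.31 is 11%.
Origin Tyrland is the FTA partner but 9364.50.31 is not on the preference list; base rate stands.
Duty = $834,850.24 × 11% = $91,833.53.
Line 2 (4961.73.51, Seron, 1,286 kg, $76,079.76):
Base rate for 4961.73.51 is 17% + $1.11/kg.
4961.73.51 has an FTA preferential rate, but origin Seron is not Tyrland; base rate stands.
Additional duty on 4961.73.51 from Seron: +9.9%. Applied ad valorem rate: 17% + 9.9% = 26.9%.
Duty = $76,079.76 × 26.9% + 1,286 × $1.11 = $21,892.92.
Total = $91,833.53 + $21,892.92 = $113,726.45.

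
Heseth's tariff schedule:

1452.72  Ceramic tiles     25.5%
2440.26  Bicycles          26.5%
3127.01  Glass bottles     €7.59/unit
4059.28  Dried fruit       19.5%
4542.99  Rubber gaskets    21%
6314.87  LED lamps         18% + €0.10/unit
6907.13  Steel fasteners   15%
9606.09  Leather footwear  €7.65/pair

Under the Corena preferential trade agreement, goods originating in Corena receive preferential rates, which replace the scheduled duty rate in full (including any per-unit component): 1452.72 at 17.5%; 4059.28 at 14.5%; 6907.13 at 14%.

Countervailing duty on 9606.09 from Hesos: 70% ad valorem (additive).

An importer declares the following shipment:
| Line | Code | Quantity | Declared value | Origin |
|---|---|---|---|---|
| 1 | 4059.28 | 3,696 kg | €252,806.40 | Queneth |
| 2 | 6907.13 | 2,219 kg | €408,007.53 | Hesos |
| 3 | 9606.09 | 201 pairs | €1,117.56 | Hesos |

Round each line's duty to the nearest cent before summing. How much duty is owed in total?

Line 1 (4059.28, Queneth, 3,696 kg, €252,806.40):
Base rate for 4059.28 is 19.5%.
4059.28 has an FTA preferential rate, but origin Queneth is not Corena; base rate stands.
Duty = €252,806.40 × 19.5% = €49,297.25.
Line 2 (6907.13, Hesos, 2,219 kg, €408,007.53):
Base rate for 6907.13 is 15%.
6907.13 has an FTA preferential rate, but origin Hesos is not Corena; base rate stands.
Duty = €408,007.53 × 15% = €61,201.13.
Line 3 (9606.09, Hesos, 201 pairs, €1,117.56):
Base rate for 9606.09 is €7.65/pair.
Additional duty on 9606.09 from Hesos: +70% ad valorem. Applied ad valorem rate = 70%.
Duty = €1,117.56 × 70% + 201 × €7.65 = €2,319.94.
Total = €49,297.25 + €61,201.13 + €2,319.94 = €112,818.32.

€112,818.32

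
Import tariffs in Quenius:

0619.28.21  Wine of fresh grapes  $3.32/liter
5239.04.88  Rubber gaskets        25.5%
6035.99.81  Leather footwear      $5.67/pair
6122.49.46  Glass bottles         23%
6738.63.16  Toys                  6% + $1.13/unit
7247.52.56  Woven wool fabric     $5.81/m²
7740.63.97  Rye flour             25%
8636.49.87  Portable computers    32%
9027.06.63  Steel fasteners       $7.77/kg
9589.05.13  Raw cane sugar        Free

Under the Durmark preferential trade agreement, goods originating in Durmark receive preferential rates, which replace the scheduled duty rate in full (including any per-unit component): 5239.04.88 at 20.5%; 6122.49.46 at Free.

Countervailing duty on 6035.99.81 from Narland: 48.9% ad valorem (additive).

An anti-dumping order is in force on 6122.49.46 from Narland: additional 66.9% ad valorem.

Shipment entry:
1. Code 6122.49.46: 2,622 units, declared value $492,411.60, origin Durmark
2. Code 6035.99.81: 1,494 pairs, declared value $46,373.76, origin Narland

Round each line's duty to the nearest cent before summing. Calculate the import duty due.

$31,147.75

Line 1 (6122.49.46, Durmark, 2,622 units, $492,411.60):
Base rate for 6122.49.46 is 23%.
Origin Durmark qualifies under the Quenius–Durmark agreement and 6122.49.46 is covered: preferential rate Free applies instead.
The additional-duty order on 6122.49.46 targets Narland, not Durmark; it does not apply.
Duty = $492,411.60 × 0% = $0.00.
Line 2 (6035.99.81, Narland, 1,494 pairs, $46,373.76):
Base rate for 6035.99.81 is $5.67/pair.
Additional duty on 6035.99.81 from Narland: +48.9% ad valorem. Applied ad valorem rate = 48.9%.
Duty = $46,373.76 × 48.9% + 1,494 × $5.67 = $31,147.75.
Total = $0.00 + $31,147.75 = $31,147.75.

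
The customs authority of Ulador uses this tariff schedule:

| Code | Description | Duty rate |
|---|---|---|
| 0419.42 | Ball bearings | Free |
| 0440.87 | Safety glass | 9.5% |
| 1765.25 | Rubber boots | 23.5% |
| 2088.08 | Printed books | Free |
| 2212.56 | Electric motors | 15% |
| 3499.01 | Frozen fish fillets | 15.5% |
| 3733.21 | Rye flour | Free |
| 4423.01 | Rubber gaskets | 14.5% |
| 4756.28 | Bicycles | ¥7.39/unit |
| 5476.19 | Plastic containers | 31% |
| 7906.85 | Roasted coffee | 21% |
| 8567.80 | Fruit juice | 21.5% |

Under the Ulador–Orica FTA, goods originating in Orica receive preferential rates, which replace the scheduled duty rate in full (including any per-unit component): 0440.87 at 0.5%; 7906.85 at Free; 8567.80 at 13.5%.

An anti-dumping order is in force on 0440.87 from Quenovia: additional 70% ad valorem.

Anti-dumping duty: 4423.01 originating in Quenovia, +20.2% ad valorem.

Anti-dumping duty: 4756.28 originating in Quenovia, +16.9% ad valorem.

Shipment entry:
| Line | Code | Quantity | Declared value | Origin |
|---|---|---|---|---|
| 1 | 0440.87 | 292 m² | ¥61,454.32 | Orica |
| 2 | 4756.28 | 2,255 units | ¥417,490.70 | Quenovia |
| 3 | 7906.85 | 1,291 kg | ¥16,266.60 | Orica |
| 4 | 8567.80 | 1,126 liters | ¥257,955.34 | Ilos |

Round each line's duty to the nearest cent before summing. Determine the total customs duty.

Line 1 (0440.87, Orica, 292 m², ¥61,454.32):
Base rate for 0440.87 is 9.5%.
Origin Orica qualifies under the Ulador–Orica agreement and 0440.87 is covered: preferential rate 0.5% applies instead.
The additional-duty order on 0440.87 targets Quenovia, not Orica; it does not apply.
Duty = ¥61,454.32 × 0.5% = ¥307.27.
Line 2 (4756.28, Quenovia, 2,255 units, ¥417,490.70):
Base rate for 4756.28 is ¥7.39/unit.
Additional duty on 4756.28 from Quenovia: +16.9% ad valorem. Applied ad valorem rate = 16.9%.
Duty = ¥417,490.70 × 16.9% + 2,255 × ¥7.39 = ¥87,220.38.
Line 3 (7906.85, Orica, 1,291 kg, ¥16,266.60):
Base rate for 7906.85 is 21%.
Origin Orica qualifies under the Ulador–Orica agreement and 7906.85 is covered: preferential rate Free applies instead.
Duty = ¥16,266.60 × 0% = ¥0.00.
Line 4 (8567.80, Ilos, 1,126 liters, ¥257,955.34):
Base rate for 8567.80 is 21.5%.
8567.80 has an FTA preferential rate, but origin Ilos is not Orica; base rate stands.
Duty = ¥257,955.34 × 21.5% = ¥55,460.40.
Total = ¥307.27 + ¥87,220.38 + ¥0.00 + ¥55,460.40 = ¥142,988.05.

¥142,988.05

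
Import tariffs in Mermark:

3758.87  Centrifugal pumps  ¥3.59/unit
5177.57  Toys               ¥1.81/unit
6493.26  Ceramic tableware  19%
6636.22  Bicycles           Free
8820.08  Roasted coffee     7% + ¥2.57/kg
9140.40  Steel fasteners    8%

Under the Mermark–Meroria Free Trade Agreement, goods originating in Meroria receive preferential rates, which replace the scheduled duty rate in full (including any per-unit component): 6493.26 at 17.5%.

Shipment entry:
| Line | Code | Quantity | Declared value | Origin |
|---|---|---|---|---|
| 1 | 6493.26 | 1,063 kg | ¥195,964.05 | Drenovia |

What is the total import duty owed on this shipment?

Line 1 (6493.26, Drenovia, 1,063 kg, ¥195,964.05):
Base rate for 6493.26 is 19%.
6493.26 has an FTA preferential rate, but origin Drenovia is not Meroria; base rate stands.
Duty = ¥195,964.05 × 19% = ¥37,233.17.

¥37,233.17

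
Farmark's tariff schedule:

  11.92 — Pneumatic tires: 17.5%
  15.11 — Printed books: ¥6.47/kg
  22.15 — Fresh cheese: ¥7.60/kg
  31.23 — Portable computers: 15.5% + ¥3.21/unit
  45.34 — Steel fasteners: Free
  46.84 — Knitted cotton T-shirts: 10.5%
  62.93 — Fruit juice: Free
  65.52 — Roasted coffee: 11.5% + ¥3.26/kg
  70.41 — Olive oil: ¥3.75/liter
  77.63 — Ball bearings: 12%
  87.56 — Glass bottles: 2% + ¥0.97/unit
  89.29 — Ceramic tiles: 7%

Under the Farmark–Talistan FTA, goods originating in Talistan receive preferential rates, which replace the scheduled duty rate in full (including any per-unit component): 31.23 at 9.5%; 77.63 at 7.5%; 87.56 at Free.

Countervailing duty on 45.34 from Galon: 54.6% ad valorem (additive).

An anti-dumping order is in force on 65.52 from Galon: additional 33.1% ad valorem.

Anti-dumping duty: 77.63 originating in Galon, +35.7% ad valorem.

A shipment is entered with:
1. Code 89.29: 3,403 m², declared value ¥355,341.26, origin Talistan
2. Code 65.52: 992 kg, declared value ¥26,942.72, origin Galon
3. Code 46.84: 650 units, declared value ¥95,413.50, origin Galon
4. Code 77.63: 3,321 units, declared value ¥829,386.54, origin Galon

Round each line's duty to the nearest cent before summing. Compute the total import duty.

Line 1 (89.29, Talistan, 3,403 m², ¥355,341.26):
Base rate for 89.29 is 7%.
Origin Talistan is the FTA partner but 89.29 is not on the preference list; base rate stands.
Duty = ¥355,341.26 × 7% = ¥24,873.89.
Line 2 (65.52, Galon, 992 kg, ¥26,942.72):
Base rate for 65.52 is 11.5% + ¥3.26/kg.
Additional duty on 65.52 from Galon: +33.1%. Applied ad valorem rate: 11.5% + 33.1% = 44.6%.
Duty = ¥26,942.72 × 44.6% + 992 × ¥3.26 = ¥15,250.37.
Line 3 (46.84, Galon, 650 units, ¥95,413.50):
Base rate for 46.84 is 10.5%.
Duty = ¥95,413.50 × 10.5% = ¥10,018.42.
Line 4 (77.63, Galon, 3,321 units, ¥829,386.54):
Base rate for 77.63 is 12%.
77.63 has an FTA preferential rate, but origin Galon is not Talistan; base rate stands.
Additional duty on 77.63 from Galon: +35.7%. Applied ad valorem rate: 12% + 35.7% = 47.7%.
Duty = ¥829,386.54 × 47.7% = ¥395,617.38.
Total = ¥24,873.89 + ¥15,250.37 + ¥10,018.42 + ¥395,617.38 = ¥445,760.06.

¥445,760.06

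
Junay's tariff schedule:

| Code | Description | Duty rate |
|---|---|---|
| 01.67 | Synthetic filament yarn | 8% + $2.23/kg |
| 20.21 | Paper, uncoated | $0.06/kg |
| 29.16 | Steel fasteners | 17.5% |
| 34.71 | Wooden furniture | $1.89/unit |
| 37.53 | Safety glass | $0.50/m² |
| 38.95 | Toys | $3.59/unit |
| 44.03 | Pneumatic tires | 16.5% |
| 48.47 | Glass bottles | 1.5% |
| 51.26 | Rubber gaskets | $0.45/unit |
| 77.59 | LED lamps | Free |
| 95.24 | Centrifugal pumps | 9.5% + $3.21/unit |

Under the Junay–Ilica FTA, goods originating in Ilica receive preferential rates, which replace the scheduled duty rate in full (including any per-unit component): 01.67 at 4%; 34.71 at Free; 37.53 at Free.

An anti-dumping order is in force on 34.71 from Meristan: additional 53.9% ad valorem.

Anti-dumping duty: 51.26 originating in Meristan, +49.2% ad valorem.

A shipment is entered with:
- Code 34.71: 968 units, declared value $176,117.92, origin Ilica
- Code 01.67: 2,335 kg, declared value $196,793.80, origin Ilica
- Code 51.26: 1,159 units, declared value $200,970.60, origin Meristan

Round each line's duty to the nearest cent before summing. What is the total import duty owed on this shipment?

$107,270.84

Line 1 (34.71, Ilica, 968 units, $176,117.92):
Base rate for 34.71 is $1.89/unit.
Origin Ilica qualifies under the Junay–Ilica agreement and 34.71 is covered: preferential rate Free applies instead.
The additional-duty order on 34.71 targets Meristan, not Ilica; it does not apply.
Duty = $176,117.92 × 0% = $0.00.
Line 2 (01.67, Ilica, 2,335 kg, $196,793.80):
Base rate for 01.67 is 8% + $2.23/kg.
Origin Ilica qualifies under the Junay–Ilica agreement and 01.67 is covered: preferential rate 4% applies instead.
Duty = $196,793.80 × 4% = $7,871.75.
Line 3 (51.26, Meristan, 1,159 units, $200,970.60):
Base rate for 51.26 is $0.45/unit.
Additional duty on 51.26 from Meristan: +49.2% ad valorem. Applied ad valorem rate = 49.2%.
Duty = $200,970.60 × 49.2% + 1,159 × $0.45 = $99,399.09.
Total = $0.00 + $7,871.75 + $99,399.09 = $107,270.84.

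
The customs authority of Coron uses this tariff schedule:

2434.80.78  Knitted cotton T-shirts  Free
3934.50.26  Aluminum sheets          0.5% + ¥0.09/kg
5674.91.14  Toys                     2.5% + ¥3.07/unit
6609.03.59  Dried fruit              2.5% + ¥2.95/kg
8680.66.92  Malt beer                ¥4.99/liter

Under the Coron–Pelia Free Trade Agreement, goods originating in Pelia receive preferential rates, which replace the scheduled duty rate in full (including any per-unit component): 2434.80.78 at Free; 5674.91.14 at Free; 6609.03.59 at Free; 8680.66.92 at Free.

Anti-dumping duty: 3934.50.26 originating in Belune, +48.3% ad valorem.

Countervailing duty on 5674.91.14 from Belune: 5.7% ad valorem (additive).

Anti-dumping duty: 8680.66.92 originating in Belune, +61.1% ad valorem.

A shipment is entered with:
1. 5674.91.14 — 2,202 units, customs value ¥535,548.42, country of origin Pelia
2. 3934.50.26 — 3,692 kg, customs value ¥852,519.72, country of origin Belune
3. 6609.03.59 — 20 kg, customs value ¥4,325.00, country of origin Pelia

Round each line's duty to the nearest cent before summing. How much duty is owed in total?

Line 1 (5674.91.14, Pelia, 2,202 units, ¥535,548.42):
Base rate for 5674.91.14 is 2.5% + ¥3.07/unit.
Origin Pelia qualifies under the Coron–Pelia agreement and 5674.91.14 is covered: preferential rate Free applies instead.
The additional-duty order on 5674.91.14 targets Belune, not Pelia; it does not apply.
Duty = ¥535,548.42 × 0% = ¥0.00.
Line 2 (3934.50.26, Belune, 3,692 kg, ¥852,519.72):
Base rate for 3934.50.26 is 0.5% + ¥0.09/kg.
Additional duty on 3934.50.26 from Belune: +48.3%. Applied ad valorem rate: 0.5% + 48.3% = 48.8%.
Duty = ¥852,519.72 × 48.8% + 3,692 × ¥0.09 = ¥416,361.90.
Line 3 (6609.03.59, Pelia, 20 kg, ¥4,325.00):
Base rate for 6609.03.59 is 2.5% + ¥2.95/kg.
Origin Pelia qualifies under the Coron–Pelia agreement and 6609.03.59 is covered: preferential rate Free applies instead.
Duty = ¥4,325.00 × 0% = ¥0.00.
Total = ¥0.00 + ¥416,361.90 + ¥0.00 = ¥416,361.90.

¥416,361.90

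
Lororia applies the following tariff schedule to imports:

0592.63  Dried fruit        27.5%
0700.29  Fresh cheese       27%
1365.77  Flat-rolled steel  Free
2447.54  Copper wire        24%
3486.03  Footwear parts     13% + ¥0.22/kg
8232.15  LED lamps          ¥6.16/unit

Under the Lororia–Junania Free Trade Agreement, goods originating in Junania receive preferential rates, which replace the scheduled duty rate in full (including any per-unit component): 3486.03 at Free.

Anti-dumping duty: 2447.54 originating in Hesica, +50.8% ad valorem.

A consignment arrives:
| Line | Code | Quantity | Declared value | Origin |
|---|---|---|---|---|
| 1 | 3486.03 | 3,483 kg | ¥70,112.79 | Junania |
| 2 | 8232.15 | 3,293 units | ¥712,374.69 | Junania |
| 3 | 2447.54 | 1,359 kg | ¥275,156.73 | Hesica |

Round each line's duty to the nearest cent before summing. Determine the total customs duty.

¥226,102.11

Line 1 (3486.03, Junania, 3,483 kg, ¥70,112.79):
Base rate for 3486.03 is 13% + ¥0.22/kg.
Origin Junania qualifies under the Lororia–Junania agreement and 3486.03 is covered: preferential rate Free applies instead.
Duty = ¥70,112.79 × 0% = ¥0.00.
Line 2 (8232.15, Junania, 3,293 units, ¥712,374.69):
Base rate for 8232.15 is ¥6.16/unit.
Origin Junania is the FTA partner but 8232.15 is not on the preference list; base rate stands.
Duty = 3,293 × ¥6.16 = ¥20,284.88.
Line 3 (2447.54, Hesica, 1,359 kg, ¥275,156.73):
Base rate for 2447.54 is 24%.
Additional duty on 2447.54 from Hesica: +50.8%. Applied ad valorem rate: 24% + 50.8% = 74.8%.
Duty = ¥275,156.73 × 74.8% = ¥205,817.23.
Total = ¥0.00 + ¥20,284.88 + ¥205,817.23 = ¥226,102.11.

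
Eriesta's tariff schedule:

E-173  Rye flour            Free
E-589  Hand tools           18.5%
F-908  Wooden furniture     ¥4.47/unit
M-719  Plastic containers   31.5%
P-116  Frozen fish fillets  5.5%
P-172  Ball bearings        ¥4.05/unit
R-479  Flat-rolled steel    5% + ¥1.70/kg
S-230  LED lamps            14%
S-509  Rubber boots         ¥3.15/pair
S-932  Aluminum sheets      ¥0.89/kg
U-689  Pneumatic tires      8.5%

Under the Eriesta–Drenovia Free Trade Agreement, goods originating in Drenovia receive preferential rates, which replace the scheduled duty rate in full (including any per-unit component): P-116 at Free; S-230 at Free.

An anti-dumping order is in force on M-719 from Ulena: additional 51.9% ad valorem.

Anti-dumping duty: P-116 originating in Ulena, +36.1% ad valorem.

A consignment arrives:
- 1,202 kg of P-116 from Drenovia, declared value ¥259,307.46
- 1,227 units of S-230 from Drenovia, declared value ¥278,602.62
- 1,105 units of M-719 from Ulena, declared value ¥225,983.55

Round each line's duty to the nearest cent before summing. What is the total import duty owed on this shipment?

¥188,470.28

Line 1 (P-116, Drenovia, 1,202 kg, ¥259,307.46):
Base rate for P-116 is 5.5%.
Origin Drenovia qualifies under the Eriesta–Drenovia agreement and P-116 is covered: preferential rate Free applies instead.
The additional-duty order on P-116 targets Ulena, not Drenovia; it does not apply.
Duty = ¥259,307.46 × 0% = ¥0.00.
Line 2 (S-230, Drenovia, 1,227 units, ¥278,602.62):
Base rate for S-230 is 14%.
Origin Drenovia qualifies under the Eriesta–Drenovia agreement and S-230 is covered: preferential rate Free applies instead.
Duty = ¥278,602.62 × 0% = ¥0.00.
Line 3 (M-719, Ulena, 1,105 units, ¥225,983.55):
Base rate for M-719 is 31.5%.
Additional duty on M-719 from Ulena: +51.9%. Applied ad valorem rate: 31.5% + 51.9% = 83.4%.
Duty = ¥225,983.55 × 83.4% = ¥188,470.28.
Total = ¥0.00 + ¥0.00 + ¥188,470.28 = ¥188,470.28.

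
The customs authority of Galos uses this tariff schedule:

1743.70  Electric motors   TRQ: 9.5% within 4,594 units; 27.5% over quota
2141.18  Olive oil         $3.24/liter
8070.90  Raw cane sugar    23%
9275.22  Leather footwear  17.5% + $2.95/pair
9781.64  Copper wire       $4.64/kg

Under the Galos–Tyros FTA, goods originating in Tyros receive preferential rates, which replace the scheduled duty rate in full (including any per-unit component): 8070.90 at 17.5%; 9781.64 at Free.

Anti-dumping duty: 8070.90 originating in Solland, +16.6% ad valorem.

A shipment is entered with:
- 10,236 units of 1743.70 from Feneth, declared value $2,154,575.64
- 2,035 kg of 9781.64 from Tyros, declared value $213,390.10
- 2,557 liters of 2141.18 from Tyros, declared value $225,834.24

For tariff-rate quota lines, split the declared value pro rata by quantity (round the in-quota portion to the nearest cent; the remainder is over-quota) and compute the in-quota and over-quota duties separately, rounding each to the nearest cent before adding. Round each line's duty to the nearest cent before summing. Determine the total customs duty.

Line 1 (1743.70, Feneth, 10,236 units, $2,154,575.64):
Code 1743.70 is under a tariff-rate quota (threshold 4,594 units). In-quota: 4,594 units at 9.5%; over-quota: 5,642 units at 27.5%.
Pro-rata value split: in-quota = $2,154,575.64 × 4,594/10,236 = $966,991.06; over-quota = $2,154,575.64 − $966,991.06 = $1,187,584.58.
In-quota duty = $966,991.06 × 9.5% = $91,864.15. Over-quota duty = $1,187,584.58 × 27.5% = $326,585.76.
Line duty = $91,864.15 + $326,585.76 = $418,449.91.
Line 2 (9781.64, Tyros, 2,035 kg, $213,390.10):
Base rate for 9781.64 is $4.64/kg.
Origin Tyros qualifies under the Galos–Tyros agreement and 9781.64 is covered: preferential rate Free applies instead.
Duty = $213,390.10 × 0% = $0.00.
Line 3 (2141.18, Tyros, 2,557 liters, $225,834.24):
Base rate for 2141.18 is $3.24/liter.
Origin Tyros is the FTA partner but 2141.18 is not on the preference list; base rate stands.
Duty = 2,557 × $3.24 = $8,284.68.
Total = $418,449.91 + $0.00 + $8,284.68 = $426,734.59.

$426,734.59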